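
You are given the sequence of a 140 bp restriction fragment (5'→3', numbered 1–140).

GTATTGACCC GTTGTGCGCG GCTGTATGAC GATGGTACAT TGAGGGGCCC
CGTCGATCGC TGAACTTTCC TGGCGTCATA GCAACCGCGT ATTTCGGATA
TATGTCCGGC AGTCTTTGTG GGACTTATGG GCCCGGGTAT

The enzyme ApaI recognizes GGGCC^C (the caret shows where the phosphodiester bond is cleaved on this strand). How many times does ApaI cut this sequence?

GGGCCC occurs starting at positions 45, 129.
ApaI cuts at 2 sites.

2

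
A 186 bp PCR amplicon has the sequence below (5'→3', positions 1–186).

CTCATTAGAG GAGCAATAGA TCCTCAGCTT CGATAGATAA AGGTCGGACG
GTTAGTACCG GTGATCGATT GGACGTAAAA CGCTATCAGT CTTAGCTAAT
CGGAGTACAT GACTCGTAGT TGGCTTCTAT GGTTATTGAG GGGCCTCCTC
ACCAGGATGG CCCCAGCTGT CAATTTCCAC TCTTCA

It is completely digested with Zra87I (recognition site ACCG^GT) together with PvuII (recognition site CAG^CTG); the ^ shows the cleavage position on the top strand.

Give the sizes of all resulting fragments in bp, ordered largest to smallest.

The Zra87I site (ACCGGT) starts at position 57.
Zra87I cuts after base 4 of each site, so after position 60.
The PvuII site (CAGCTG) starts at position 164.
PvuII cuts after base 3 of each site, so after position 166.
Combined cut positions: 60, 166.
Linear molecule, 2 cuts → 3 fragments:
  1–60 → 60 bp
  61–166 → 106 bp
  167–186 → 20 bp
Sorted largest to smallest: 106, 60, 20 bp.

106, 60, 20 bp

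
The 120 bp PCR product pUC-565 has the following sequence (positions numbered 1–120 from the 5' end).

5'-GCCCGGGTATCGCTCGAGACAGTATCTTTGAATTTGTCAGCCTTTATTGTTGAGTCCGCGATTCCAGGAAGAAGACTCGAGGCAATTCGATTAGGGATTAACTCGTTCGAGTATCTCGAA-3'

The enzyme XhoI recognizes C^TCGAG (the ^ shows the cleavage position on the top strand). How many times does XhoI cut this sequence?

CTCGAG occurs starting at positions 13, 76.
XhoI cuts at 2 sites.

2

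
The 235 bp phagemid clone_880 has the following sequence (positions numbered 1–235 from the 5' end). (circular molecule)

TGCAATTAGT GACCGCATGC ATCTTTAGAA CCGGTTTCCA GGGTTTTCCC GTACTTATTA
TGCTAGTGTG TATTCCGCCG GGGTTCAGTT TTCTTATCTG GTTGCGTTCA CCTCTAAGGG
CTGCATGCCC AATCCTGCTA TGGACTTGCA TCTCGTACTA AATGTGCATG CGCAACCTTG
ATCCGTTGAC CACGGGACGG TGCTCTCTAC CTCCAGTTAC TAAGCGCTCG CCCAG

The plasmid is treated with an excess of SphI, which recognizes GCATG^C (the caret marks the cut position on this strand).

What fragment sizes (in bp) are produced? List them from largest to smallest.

SphI sites (GCATGC) start at positions 15, 123, 166.
SphI cuts after base 5 of each site (before the last base), so after positions 19, 127, 170.
Circular molecule, 3 cuts → 3 fragments:
  20–127 → 108 bp
  128–170 → 43 bp
  171–235 then 1–19 → 65 + 19 = 84 bp
Sorted largest to smallest: 108, 84, 43 bp.

108, 84, 43 bp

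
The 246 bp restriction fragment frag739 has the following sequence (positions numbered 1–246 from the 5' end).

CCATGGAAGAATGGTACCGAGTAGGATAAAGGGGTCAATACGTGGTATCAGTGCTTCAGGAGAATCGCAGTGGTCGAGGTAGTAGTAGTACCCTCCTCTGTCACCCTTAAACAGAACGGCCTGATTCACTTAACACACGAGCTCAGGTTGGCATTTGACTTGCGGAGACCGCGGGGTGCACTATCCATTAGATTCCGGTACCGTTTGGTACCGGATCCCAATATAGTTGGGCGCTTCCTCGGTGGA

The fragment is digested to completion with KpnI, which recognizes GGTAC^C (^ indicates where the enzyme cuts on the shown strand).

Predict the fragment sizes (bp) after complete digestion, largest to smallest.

184, 35, 17, 10 bp

KpnI sites (GGTACC) start at positions 13, 197, 207.
KpnI cuts after base 5 of each site (before the last base), so after positions 17, 201, 211.
Linear molecule, 3 cuts → 4 fragments:
  1–17 → 17 bp
  18–201 → 184 bp
  202–211 → 10 bp
  212–246 → 35 bp
Sorted largest to smallest: 184, 35, 17, 10 bp.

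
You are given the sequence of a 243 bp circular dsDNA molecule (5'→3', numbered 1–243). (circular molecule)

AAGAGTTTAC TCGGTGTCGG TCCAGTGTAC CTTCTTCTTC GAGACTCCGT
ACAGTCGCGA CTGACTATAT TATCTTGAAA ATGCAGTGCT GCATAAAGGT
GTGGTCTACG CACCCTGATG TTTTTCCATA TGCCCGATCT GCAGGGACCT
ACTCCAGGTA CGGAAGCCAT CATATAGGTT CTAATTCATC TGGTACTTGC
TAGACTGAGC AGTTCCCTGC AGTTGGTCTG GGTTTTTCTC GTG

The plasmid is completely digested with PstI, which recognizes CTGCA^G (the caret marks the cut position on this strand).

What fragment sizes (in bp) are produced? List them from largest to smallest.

165, 78 bp

PstI sites (CTGCAG) start at positions 139, 217.
PstI cuts after base 5 of each site (before the last base), so after positions 143, 221.
Circular molecule, 2 cuts → 2 fragments:
  144–221 → 78 bp
  222–243 then 1–143 → 22 + 143 = 165 bp
Sorted largest to smallest: 165, 78 bp.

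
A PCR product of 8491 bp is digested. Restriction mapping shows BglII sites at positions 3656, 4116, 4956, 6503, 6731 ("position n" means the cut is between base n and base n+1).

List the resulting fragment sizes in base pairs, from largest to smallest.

3656, 1760, 1547, 840, 460, 228 bp

Linear molecule, 5 cuts → 6 fragments:
  3656 − 0 = 3656 bp
  4116 − 3656 = 460 bp
  4956 − 4116 = 840 bp
  6503 − 4956 = 1547 bp
  6731 − 6503 = 228 bp
  8491 − 6731 = 1760 bp
Sorted largest to smallest: 3656, 1760, 1547, 840, 460, 228 bp.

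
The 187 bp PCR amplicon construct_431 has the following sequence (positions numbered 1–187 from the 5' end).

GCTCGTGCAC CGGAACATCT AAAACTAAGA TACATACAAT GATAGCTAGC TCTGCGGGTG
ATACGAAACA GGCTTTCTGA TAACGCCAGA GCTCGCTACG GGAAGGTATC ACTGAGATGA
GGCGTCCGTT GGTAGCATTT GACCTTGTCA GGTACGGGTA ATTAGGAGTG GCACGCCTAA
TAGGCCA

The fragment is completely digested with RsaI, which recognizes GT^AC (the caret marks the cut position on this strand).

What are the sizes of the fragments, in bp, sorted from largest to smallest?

The RsaI site (GTAC) starts at position 152.
RsaI cuts after base 2 of each site, so after position 153.
Linear molecule, 1 cut → 2 fragments:
  1–153 → 153 bp
  154–187 → 34 bp
Sorted largest to smallest: 153, 34 bp.

153, 34 bp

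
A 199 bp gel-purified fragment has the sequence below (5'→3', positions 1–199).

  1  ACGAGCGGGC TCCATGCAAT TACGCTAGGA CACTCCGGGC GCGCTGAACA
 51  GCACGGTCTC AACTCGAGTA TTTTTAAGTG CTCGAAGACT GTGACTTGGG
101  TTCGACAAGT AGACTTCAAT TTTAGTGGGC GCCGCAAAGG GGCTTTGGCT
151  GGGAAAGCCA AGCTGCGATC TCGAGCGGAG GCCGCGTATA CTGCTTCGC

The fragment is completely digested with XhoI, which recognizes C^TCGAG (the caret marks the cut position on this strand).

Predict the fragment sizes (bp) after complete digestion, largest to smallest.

107, 63, 29 bp

XhoI sites (CTCGAG) start at positions 63, 170.
XhoI cuts after the first base of each site, so after positions 63, 170.
Linear molecule, 2 cuts → 3 fragments:
  1–63 → 63 bp
  64–170 → 107 bp
  171–199 → 29 bp
Sorted largest to smallest: 107, 63, 29 bp.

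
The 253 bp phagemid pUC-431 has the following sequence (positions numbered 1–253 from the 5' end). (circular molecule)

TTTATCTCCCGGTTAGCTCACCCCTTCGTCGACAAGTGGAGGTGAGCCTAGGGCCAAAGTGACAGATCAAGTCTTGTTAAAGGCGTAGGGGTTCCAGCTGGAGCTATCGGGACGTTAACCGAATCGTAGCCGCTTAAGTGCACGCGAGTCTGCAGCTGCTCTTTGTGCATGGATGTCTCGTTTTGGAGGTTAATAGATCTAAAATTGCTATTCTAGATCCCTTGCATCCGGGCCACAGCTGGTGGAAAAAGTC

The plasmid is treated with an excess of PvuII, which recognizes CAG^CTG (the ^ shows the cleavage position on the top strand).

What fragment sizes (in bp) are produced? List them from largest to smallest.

PvuII sites (CAGCTG) start at positions 95, 153, 236.
PvuII cuts after base 3 of each site, so after positions 97, 155, 238.
Circular molecule, 3 cuts → 3 fragments:
  98–155 → 58 bp
  156–238 → 83 bp
  239–253 then 1–97 → 15 + 97 = 112 bp
Sorted largest to smallest: 112, 83, 58 bp.

112, 83, 58 bp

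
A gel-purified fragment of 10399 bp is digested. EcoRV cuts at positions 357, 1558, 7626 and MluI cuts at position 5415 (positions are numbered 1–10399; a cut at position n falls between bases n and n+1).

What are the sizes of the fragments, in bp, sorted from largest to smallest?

Combined cut positions (sorted): 357, 1558, 5415, 7626.
Linear molecule, 4 cuts → 5 fragments:
  357 − 0 = 357 bp
  1558 − 357 = 1201 bp
  5415 − 1558 = 3857 bp
  7626 − 5415 = 2211 bp
  10399 − 7626 = 2773 bp
Sorted largest to smallest: 3857, 2773, 2211, 1201, 357 bp.

3857, 2773, 2211, 1201, 357 bp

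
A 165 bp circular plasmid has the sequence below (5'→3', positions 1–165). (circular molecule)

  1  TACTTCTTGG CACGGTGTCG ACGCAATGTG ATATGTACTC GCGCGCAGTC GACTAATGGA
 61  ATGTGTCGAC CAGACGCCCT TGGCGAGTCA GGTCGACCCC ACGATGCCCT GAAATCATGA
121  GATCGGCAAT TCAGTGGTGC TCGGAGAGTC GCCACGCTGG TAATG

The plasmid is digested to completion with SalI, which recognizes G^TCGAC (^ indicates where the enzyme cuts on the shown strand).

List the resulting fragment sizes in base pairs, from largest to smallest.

SalI sites (GTCGAC) start at positions 17, 48, 65, 92.
SalI cuts after the first base of each site, so after positions 17, 48, 65, 92.
Circular molecule, 4 cuts → 4 fragments:
  18–48 → 31 bp
  49–65 → 17 bp
  66–92 → 27 bp
  93–165 then 1–17 → 73 + 17 = 90 bp
Sorted largest to smallest: 90, 31, 27, 17 bp.

90, 31, 27, 17 bp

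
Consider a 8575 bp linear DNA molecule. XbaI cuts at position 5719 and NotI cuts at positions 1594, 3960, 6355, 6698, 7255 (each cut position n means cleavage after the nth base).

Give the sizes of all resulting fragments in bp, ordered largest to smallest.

2366, 1759, 1594, 1320, 636, 557, 343 bp

Combined cut positions (sorted): 1594, 3960, 5719, 6355, 6698, 7255.
Linear molecule, 6 cuts → 7 fragments:
  1594 − 0 = 1594 bp
  3960 − 1594 = 2366 bp
  5719 − 3960 = 1759 bp
  6355 − 5719 = 636 bp
  6698 − 6355 = 343 bp
  7255 − 6698 = 557 bp
  8575 − 7255 = 1320 bp
Sorted largest to smallest: 2366, 1759, 1594, 1320, 636, 557, 343 bp.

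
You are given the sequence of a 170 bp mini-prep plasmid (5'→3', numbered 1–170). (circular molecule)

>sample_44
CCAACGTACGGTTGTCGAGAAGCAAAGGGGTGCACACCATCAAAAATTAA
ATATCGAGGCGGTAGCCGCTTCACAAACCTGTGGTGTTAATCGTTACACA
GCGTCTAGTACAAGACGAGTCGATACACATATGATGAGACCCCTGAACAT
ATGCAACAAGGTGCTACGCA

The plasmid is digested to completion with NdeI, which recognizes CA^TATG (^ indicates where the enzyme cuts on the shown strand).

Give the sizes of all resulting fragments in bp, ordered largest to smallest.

150, 20 bp

NdeI sites (CATATG) start at positions 128, 148.
NdeI cuts after base 2 of each site, so after positions 129, 149.
Circular molecule, 2 cuts → 2 fragments:
  130–149 → 20 bp
  150–170 then 1–129 → 21 + 129 = 150 bp
Sorted largest to smallest: 150, 20 bp.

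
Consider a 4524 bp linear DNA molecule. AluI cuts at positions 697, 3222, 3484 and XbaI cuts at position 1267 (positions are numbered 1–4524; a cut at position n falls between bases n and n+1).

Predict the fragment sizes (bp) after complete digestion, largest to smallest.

1955, 1040, 697, 570, 262 bp

Combined cut positions (sorted): 697, 1267, 3222, 3484.
Linear molecule, 4 cuts → 5 fragments:
  697 − 0 = 697 bp
  1267 − 697 = 570 bp
  3222 − 1267 = 1955 bp
  3484 − 3222 = 262 bp
  4524 − 3484 = 1040 bp
Sorted largest to smallest: 1955, 1040, 697, 570, 262 bp.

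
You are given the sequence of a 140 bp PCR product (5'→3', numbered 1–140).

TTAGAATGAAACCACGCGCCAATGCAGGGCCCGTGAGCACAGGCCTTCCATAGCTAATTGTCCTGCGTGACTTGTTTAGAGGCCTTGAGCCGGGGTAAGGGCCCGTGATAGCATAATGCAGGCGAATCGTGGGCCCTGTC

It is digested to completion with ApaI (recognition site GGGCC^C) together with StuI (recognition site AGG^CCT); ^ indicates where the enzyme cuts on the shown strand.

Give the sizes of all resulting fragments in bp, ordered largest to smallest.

ApaI sites (GGGCCC) start at positions 27, 99, 131.
ApaI cuts after base 5 of each site (before the last base), so after positions 31, 103, 135.
StuI sites (AGGCCT) start at positions 41, 80.
StuI cuts after base 3 of each site, so after positions 43, 82.
Combined cut positions: 31, 43, 82, 103, 135.
Linear molecule, 5 cuts → 6 fragments:
  1–31 → 31 bp
  32–43 → 12 bp
  44–82 → 39 bp
  83–103 → 21 bp
  104–135 → 32 bp
  136–140 → 5 bp
Sorted largest to smallest: 39, 32, 31, 21, 12, 5 bp.

39, 32, 31, 21, 12, 5 bp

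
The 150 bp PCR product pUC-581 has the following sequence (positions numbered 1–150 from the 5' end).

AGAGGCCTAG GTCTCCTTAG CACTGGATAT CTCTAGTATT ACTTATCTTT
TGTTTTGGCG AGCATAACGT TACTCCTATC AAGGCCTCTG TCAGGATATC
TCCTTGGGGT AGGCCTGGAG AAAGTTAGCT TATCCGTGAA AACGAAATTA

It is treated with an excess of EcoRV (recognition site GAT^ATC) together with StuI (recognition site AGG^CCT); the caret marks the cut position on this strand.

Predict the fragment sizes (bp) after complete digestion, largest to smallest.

EcoRV sites (GATATC) start at positions 26, 95.
EcoRV cuts after base 3 of each site, so after positions 28, 97.
StuI sites (AGGCCT) start at positions 3, 82, 111.
StuI cuts after base 3 of each site, so after positions 5, 84, 113.
Combined cut positions: 5, 28, 84, 97, 113.
Linear molecule, 5 cuts → 6 fragments:
  1–5 → 5 bp
  6–28 → 23 bp
  29–84 → 56 bp
  85–97 → 13 bp
  98–113 → 16 bp
  114–150 → 37 bp
Sorted largest to smallest: 56, 37, 23, 16, 13, 5 bp.

56, 37, 23, 16, 13, 5 bp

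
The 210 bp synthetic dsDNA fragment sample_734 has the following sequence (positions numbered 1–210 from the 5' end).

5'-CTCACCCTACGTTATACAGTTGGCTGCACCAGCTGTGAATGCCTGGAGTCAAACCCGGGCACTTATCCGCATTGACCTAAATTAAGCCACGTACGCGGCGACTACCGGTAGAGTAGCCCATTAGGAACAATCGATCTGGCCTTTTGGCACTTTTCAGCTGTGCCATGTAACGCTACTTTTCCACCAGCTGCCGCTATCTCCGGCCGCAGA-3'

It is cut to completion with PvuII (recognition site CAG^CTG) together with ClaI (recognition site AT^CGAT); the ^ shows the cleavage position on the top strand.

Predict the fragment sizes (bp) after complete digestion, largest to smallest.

99, 32, 30, 26, 23 bp

PvuII sites (CAGCTG) start at positions 30, 155, 185.
PvuII cuts after base 3 of each site, so after positions 32, 157, 187.
The ClaI site (ATCGAT) starts at position 130.
ClaI cuts after base 2 of each site, so after position 131.
Combined cut positions: 32, 131, 157, 187.
Linear molecule, 4 cuts → 5 fragments:
  1–32 → 32 bp
  33–131 → 99 bp
  132–157 → 26 bp
  158–187 → 30 bp
  188–210 → 23 bp
Sorted largest to smallest: 99, 32, 30, 26, 23 bp.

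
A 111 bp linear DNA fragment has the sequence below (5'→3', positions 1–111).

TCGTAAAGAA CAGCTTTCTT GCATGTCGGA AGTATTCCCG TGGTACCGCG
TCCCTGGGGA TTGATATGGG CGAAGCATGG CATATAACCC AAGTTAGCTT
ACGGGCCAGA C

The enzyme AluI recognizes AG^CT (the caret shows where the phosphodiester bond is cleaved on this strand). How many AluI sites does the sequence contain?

AGCT occurs starting at positions 12, 96.
AluI cuts at 2 sites.

2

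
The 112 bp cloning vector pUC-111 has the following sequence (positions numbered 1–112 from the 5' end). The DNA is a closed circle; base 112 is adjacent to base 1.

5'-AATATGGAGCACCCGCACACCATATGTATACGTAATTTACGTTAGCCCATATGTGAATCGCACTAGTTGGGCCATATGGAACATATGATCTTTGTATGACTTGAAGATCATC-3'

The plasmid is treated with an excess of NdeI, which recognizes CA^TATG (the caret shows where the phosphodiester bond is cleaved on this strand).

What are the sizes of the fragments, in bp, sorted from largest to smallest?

51, 27, 25, 9 bp

NdeI sites (CATATG) start at positions 21, 48, 73, 82.
NdeI cuts after base 2 of each site, so after positions 22, 49, 74, 83.
Circular molecule, 4 cuts → 4 fragments:
  23–49 → 27 bp
  50–74 → 25 bp
  75–83 → 9 bp
  84–112 then 1–22 → 29 + 22 = 51 bp
Sorted largest to smallest: 51, 27, 25, 9 bp.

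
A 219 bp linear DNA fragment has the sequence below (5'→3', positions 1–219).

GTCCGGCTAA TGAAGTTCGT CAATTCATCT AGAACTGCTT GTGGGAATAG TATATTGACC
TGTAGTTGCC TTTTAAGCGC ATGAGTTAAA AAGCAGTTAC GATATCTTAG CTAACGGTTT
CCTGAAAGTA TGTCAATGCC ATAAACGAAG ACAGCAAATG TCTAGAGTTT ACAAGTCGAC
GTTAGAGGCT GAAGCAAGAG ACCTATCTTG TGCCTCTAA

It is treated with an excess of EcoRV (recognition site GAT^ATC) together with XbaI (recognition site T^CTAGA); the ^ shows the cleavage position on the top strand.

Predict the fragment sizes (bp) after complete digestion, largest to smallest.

The EcoRV site (GATATC) starts at position 101.
EcoRV cuts after base 3 of each site, so after position 103.
XbaI sites (TCTAGA) start at positions 28, 161.
XbaI cuts after the first base of each site, so after positions 28, 161.
Combined cut positions: 28, 103, 161.
Linear molecule, 3 cuts → 4 fragments:
  1–28 → 28 bp
  29–103 → 75 bp
  104–161 → 58 bp
  162–219 → 58 bp
Sorted largest to smallest: 75, 58, 58, 28 bp.

75, 58, 58, 28 bp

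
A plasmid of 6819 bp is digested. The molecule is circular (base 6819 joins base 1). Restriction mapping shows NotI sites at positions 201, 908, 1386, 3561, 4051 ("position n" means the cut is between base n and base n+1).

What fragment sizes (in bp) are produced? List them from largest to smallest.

2969, 2175, 707, 490, 478 bp

Circular molecule, 5 cuts → 5 fragments:
  908 − 201 = 707 bp
  1386 − 908 = 478 bp
  3561 − 1386 = 2175 bp
  4051 − 3561 = 490 bp
  wrap: 6819 − 4051 + 201 = 2969 bp
Sorted largest to smallest: 2969, 2175, 707, 490, 478 bp.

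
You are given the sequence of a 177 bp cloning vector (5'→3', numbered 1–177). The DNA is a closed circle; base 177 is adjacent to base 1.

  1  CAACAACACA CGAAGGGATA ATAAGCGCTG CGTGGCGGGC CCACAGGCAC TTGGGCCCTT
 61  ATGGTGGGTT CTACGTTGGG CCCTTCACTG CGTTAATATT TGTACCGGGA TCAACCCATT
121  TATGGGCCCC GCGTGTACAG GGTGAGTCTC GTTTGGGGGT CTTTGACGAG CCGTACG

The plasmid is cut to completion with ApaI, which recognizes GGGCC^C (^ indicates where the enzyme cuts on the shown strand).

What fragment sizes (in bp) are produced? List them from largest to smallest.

90, 46, 25, 16 bp

ApaI sites (GGGCCC) start at positions 37, 53, 78, 124.
ApaI cuts after base 5 of each site (before the last base), so after positions 41, 57, 82, 128.
Circular molecule, 4 cuts → 4 fragments:
  42–57 → 16 bp
  58–82 → 25 bp
  83–128 → 46 bp
  129–177 then 1–41 → 49 + 41 = 90 bp
Sorted largest to smallest: 90, 46, 25, 16 bp.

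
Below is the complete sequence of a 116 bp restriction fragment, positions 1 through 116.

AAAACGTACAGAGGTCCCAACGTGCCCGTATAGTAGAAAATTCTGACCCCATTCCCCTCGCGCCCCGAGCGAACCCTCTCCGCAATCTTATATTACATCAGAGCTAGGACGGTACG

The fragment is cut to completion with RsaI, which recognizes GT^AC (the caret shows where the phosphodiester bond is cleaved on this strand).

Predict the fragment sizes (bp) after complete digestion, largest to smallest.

RsaI sites (GTAC) start at positions 6, 112.
RsaI cuts after base 2 of each site, so after positions 7, 113.
Linear molecule, 2 cuts → 3 fragments:
  1–7 → 7 bp
  8–113 → 106 bp
  114–116 → 3 bp
Sorted largest to smallest: 106, 7, 3 bp.

106, 7, 3 bp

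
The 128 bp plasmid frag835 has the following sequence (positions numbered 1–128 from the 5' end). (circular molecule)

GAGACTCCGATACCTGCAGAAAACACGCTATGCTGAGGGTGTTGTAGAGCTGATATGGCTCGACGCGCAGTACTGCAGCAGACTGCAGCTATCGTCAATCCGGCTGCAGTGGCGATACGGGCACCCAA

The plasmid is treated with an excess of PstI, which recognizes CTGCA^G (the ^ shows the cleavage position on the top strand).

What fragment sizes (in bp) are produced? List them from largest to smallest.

PstI sites (CTGCAG) start at positions 14, 73, 83, 104.
PstI cuts after base 5 of each site (before the last base), so after positions 18, 77, 87, 108.
Circular molecule, 4 cuts → 4 fragments:
  19–77 → 59 bp
  78–87 → 10 bp
  88–108 → 21 bp
  109–128 then 1–18 → 20 + 18 = 38 bp
Sorted largest to smallest: 59, 38, 21, 10 bp.

59, 38, 21, 10 bp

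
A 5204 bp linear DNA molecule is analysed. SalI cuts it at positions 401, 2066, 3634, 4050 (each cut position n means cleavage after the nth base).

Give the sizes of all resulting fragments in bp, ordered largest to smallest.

Linear molecule, 4 cuts → 5 fragments:
  401 − 0 = 401 bp
  2066 − 401 = 1665 bp
  3634 − 2066 = 1568 bp
  4050 − 3634 = 416 bp
  5204 − 4050 = 1154 bp
Sorted largest to smallest: 1665, 1568, 1154, 416, 401 bp.

1665, 1568, 1154, 416, 401 bp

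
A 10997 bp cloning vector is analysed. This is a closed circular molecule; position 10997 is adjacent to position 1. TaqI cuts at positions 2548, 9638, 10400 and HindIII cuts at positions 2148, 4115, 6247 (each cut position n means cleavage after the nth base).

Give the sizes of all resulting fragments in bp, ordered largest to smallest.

Combined cut positions (sorted): 2148, 2548, 4115, 6247, 9638, 10400.
Circular molecule, 6 cuts → 6 fragments:
  2548 − 2148 = 400 bp
  4115 − 2548 = 1567 bp
  6247 − 4115 = 2132 bp
  9638 − 6247 = 3391 bp
  10400 − 9638 = 762 bp
  wrap: 10997 − 10400 + 2148 = 2745 bp
Sorted largest to smallest: 3391, 2745, 2132, 1567, 762, 400 bp.

3391, 2745, 2132, 1567, 762, 400 bp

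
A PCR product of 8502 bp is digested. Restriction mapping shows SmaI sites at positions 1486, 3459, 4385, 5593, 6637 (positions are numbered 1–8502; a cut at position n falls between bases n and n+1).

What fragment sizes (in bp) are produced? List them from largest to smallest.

1973, 1865, 1486, 1208, 1044, 926 bp

Linear molecule, 5 cuts → 6 fragments:
  1486 − 0 = 1486 bp
  3459 − 1486 = 1973 bp
  4385 − 3459 = 926 bp
  5593 − 4385 = 1208 bp
  6637 − 5593 = 1044 bp
  8502 − 6637 = 1865 bp
Sorted largest to smallest: 1973, 1865, 1486, 1208, 1044, 926 bp.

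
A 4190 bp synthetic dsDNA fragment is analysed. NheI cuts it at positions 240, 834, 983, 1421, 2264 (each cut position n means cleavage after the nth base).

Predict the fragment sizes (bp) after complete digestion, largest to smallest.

1926, 843, 594, 438, 240, 149 bp

Linear molecule, 5 cuts → 6 fragments:
  240 − 0 = 240 bp
  834 − 240 = 594 bp
  983 − 834 = 149 bp
  1421 − 983 = 438 bp
  2264 − 1421 = 843 bp
  4190 − 2264 = 1926 bp
Sorted largest to smallest: 1926, 843, 594, 438, 240, 149 bp.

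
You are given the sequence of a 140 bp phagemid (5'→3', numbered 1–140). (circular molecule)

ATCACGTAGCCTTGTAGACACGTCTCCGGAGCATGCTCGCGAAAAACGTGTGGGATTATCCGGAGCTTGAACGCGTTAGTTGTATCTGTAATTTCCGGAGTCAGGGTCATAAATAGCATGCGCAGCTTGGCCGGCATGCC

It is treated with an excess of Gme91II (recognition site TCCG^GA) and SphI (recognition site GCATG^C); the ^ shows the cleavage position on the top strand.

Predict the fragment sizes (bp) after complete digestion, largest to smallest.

Gme91II sites (TCCGGA) start at positions 25, 59, 94.
Gme91II cuts after base 4 of each site, so after positions 28, 62, 97.
SphI sites (GCATGC) start at positions 31, 116, 134.
SphI cuts after base 5 of each site (before the last base), so after positions 35, 120, 138.
Combined cut positions: 28, 35, 62, 97, 120, 138.
Circular molecule, 6 cuts → 6 fragments:
  29–35 → 7 bp
  36–62 → 27 bp
  63–97 → 35 bp
  98–120 → 23 bp
  121–138 → 18 bp
  139–140 then 1–28 → 2 + 28 = 30 bp
Sorted largest to smallest: 35, 30, 27, 23, 18, 7 bp.

35, 30, 27, 23, 18, 7 bp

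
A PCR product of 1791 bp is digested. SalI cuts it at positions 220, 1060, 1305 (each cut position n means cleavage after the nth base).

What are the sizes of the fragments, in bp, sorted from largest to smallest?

840, 486, 245, 220 bp

Linear molecule, 3 cuts → 4 fragments:
  220 − 0 = 220 bp
  1060 − 220 = 840 bp
  1305 − 1060 = 245 bp
  1791 − 1305 = 486 bp
Sorted largest to smallest: 840, 486, 245, 220 bp.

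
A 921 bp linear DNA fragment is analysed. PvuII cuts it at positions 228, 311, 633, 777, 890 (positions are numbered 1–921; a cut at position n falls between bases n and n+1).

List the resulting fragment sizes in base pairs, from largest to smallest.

322, 228, 144, 113, 83, 31 bp

Linear molecule, 5 cuts → 6 fragments:
  228 − 0 = 228 bp
  311 − 228 = 83 bp
  633 − 311 = 322 bp
  777 − 633 = 144 bp
  890 − 777 = 113 bp
  921 − 890 = 31 bp
Sorted largest to smallest: 322, 228, 144, 113, 83, 31 bp.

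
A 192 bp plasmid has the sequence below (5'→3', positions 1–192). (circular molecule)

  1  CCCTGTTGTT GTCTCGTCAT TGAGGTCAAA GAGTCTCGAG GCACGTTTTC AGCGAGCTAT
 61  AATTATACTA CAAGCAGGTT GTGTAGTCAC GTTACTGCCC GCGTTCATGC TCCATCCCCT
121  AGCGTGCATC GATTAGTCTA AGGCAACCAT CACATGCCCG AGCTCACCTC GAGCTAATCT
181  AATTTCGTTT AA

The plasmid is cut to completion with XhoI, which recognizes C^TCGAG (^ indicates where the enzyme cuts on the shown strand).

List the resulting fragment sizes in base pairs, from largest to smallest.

XhoI sites (CTCGAG) start at positions 35, 168.
XhoI cuts after the first base of each site, so after positions 35, 168.
Circular molecule, 2 cuts → 2 fragments:
  36–168 → 133 bp
  169–192 then 1–35 → 24 + 35 = 59 bp
Sorted largest to smallest: 133, 59 bp.

133, 59 bp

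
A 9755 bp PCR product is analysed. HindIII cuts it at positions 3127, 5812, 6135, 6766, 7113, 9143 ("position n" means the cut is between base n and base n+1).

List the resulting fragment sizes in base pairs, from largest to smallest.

Linear molecule, 6 cuts → 7 fragments:
  3127 − 0 = 3127 bp
  5812 − 3127 = 2685 bp
  6135 − 5812 = 323 bp
  6766 − 6135 = 631 bp
  7113 − 6766 = 347 bp
  9143 − 7113 = 2030 bp
  9755 − 9143 = 612 bp
Sorted largest to smallest: 3127, 2685, 2030, 631, 612, 347, 323 bp.

3127, 2685, 2030, 631, 612, 347, 323 bp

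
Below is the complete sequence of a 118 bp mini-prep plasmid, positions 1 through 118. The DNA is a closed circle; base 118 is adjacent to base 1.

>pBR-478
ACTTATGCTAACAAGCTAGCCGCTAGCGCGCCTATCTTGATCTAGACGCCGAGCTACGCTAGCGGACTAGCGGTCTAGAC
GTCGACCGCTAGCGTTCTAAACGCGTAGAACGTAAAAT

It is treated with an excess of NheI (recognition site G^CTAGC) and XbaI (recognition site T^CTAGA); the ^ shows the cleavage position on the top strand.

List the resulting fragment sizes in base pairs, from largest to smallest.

45, 19, 17, 16, 14, 7 bp

NheI sites (GCTAGC) start at positions 15, 22, 58, 88.
NheI cuts after the first base of each site, so after positions 15, 22, 58, 88.
XbaI sites (TCTAGA) start at positions 41, 74.
XbaI cuts after the first base of each site, so after positions 41, 74.
Combined cut positions: 15, 22, 41, 58, 74, 88.
Circular molecule, 6 cuts → 6 fragments:
  16–22 → 7 bp
  23–41 → 19 bp
  42–58 → 17 bp
  59–74 → 16 bp
  75–88 → 14 bp
  89–118 then 1–15 → 30 + 15 = 45 bp
Sorted largest to smallest: 45, 19, 17, 16, 14, 7 bp.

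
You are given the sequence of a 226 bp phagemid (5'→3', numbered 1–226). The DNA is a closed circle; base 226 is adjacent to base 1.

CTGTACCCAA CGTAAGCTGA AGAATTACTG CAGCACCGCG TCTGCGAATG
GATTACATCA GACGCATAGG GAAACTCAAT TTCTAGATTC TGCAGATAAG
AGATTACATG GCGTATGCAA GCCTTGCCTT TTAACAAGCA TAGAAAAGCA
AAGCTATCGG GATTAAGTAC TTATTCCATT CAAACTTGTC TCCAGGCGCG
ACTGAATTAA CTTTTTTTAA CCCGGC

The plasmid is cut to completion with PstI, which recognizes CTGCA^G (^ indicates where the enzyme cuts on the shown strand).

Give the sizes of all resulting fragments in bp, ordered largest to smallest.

164, 62 bp

PstI sites (CTGCAG) start at positions 28, 90.
PstI cuts after base 5 of each site (before the last base), so after positions 32, 94.
Circular molecule, 2 cuts → 2 fragments:
  33–94 → 62 bp
  95–226 then 1–32 → 132 + 32 = 164 bp
Sorted largest to smallest: 164, 62 bp.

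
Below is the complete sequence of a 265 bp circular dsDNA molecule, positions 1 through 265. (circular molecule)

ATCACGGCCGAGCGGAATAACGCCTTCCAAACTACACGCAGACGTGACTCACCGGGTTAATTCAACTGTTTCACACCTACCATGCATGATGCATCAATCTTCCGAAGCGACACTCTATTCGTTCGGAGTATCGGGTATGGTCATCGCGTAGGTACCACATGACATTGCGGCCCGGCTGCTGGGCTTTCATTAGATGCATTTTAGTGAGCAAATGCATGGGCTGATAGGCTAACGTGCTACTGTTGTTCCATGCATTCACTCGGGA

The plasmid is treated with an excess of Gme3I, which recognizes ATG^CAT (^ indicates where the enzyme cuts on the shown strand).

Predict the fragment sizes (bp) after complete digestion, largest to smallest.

105, 97, 38, 18, 7 bp

Gme3I sites (ATGCAT) start at positions 82, 89, 194, 212, 250.
Gme3I cuts after base 3 of each site, so after positions 84, 91, 196, 214, 252.
Circular molecule, 5 cuts → 5 fragments:
  85–91 → 7 bp
  92–196 → 105 bp
  197–214 → 18 bp
  215–252 → 38 bp
  253–265 then 1–84 → 13 + 84 = 97 bp
Sorted largest to smallest: 105, 97, 38, 18, 7 bp.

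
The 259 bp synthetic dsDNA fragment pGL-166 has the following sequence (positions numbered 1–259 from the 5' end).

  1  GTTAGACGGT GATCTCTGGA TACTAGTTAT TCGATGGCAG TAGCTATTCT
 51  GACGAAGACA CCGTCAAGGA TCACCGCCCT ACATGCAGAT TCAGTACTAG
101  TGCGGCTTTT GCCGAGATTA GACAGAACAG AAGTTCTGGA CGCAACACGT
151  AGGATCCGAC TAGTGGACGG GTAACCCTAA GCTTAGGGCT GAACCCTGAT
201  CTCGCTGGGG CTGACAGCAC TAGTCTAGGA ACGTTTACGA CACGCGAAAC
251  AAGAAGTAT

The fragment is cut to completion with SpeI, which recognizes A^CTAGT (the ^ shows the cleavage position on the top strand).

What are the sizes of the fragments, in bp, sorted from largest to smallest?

74, 63, 60, 40, 22 bp

SpeI sites (ACTAGT) start at positions 22, 96, 159, 219.
SpeI cuts after the first base of each site, so after positions 22, 96, 159, 219.
Linear molecule, 4 cuts → 5 fragments:
  1–22 → 22 bp
  23–96 → 74 bp
  97–159 → 63 bp
  160–219 → 60 bp
  220–259 → 40 bp
Sorted largest to smallest: 74, 63, 60, 40, 22 bp.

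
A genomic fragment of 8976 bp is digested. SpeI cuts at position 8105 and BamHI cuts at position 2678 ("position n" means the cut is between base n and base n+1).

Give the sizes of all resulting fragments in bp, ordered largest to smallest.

Combined cut positions (sorted): 2678, 8105.
Linear molecule, 2 cuts → 3 fragments:
  2678 − 0 = 2678 bp
  8105 − 2678 = 5427 bp
  8976 − 8105 = 871 bp
Sorted largest to smallest: 5427, 2678, 871 bp.

5427, 2678, 871 bp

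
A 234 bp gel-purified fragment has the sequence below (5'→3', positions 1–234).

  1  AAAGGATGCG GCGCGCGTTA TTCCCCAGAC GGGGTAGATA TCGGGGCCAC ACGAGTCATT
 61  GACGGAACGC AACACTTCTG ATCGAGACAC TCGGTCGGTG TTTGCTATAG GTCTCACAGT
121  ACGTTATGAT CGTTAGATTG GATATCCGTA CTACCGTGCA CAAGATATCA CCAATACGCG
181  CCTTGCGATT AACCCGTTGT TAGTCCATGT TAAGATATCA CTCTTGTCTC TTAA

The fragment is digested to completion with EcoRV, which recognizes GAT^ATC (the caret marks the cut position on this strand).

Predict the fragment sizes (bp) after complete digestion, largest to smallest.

EcoRV sites (GATATC) start at positions 37, 141, 164, 214.
EcoRV cuts after base 3 of each site, so after positions 39, 143, 166, 216.
Linear molecule, 4 cuts → 5 fragments:
  1–39 → 39 bp
  40–143 → 104 bp
  144–166 → 23 bp
  167–216 → 50 bp
  217–234 → 18 bp
Sorted largest to smallest: 104, 50, 39, 23, 18 bp.

104, 50, 39, 23, 18 bp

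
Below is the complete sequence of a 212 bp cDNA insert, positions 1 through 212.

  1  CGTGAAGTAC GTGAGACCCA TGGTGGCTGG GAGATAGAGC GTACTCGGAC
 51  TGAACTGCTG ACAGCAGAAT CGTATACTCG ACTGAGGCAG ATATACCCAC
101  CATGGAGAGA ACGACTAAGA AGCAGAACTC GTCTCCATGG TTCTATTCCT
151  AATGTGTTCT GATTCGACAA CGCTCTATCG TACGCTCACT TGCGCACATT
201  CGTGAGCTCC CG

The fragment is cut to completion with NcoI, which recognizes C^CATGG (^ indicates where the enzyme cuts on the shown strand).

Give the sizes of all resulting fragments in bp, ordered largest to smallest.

82, 77, 35, 18 bp

NcoI sites (CCATGG) start at positions 18, 100, 135.
NcoI cuts after the first base of each site, so after positions 18, 100, 135.
Linear molecule, 3 cuts → 4 fragments:
  1–18 → 18 bp
  19–100 → 82 bp
  101–135 → 35 bp
  136–212 → 77 bp
Sorted largest to smallest: 82, 77, 35, 18 bp.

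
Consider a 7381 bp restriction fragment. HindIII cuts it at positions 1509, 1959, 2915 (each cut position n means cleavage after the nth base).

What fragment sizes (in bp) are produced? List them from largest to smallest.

4466, 1509, 956, 450 bp

Linear molecule, 3 cuts → 4 fragments:
  1509 − 0 = 1509 bp
  1959 − 1509 = 450 bp
  2915 − 1959 = 956 bp
  7381 − 2915 = 4466 bp
Sorted largest to smallest: 4466, 1509, 956, 450 bp.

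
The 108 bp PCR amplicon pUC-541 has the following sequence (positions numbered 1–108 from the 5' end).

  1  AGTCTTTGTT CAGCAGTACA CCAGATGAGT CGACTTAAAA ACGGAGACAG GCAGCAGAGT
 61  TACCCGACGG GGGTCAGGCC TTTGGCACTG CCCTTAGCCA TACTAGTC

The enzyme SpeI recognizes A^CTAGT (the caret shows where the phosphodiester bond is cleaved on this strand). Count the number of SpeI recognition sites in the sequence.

1

ACTAGT occurs starting at position 102.
SpeI cuts at 1 site.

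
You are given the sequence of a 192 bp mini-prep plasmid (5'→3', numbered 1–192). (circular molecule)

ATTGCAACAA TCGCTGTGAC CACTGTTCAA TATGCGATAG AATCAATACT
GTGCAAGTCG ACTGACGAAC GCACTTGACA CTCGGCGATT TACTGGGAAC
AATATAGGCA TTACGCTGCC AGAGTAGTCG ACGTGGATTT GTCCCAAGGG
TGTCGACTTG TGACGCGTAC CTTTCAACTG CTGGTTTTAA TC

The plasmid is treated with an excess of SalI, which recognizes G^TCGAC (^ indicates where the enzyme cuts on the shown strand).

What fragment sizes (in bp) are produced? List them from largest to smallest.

SalI sites (GTCGAC) start at positions 57, 127, 152.
SalI cuts after the first base of each site, so after positions 57, 127, 152.
Circular molecule, 3 cuts → 3 fragments:
  58–127 → 70 bp
  128–152 → 25 bp
  153–192 then 1–57 → 40 + 57 = 97 bp
Sorted largest to smallest: 97, 70, 25 bp.

97, 70, 25 bp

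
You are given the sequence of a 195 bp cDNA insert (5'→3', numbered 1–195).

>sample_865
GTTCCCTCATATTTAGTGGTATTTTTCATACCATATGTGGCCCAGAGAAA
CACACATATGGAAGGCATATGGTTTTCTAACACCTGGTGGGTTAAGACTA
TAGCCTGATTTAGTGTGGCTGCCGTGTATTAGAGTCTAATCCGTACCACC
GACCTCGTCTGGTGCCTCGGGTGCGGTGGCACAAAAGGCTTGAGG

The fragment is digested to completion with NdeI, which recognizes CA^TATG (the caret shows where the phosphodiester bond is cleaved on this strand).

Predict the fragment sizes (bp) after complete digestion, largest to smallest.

NdeI sites (CATATG) start at positions 32, 55, 66.
NdeI cuts after base 2 of each site, so after positions 33, 56, 67.
Linear molecule, 3 cuts → 4 fragments:
  1–33 → 33 bp
  34–56 → 23 bp
  57–67 → 11 bp
  68–195 → 128 bp
Sorted largest to smallest: 128, 33, 23, 11 bp.

128, 33, 23, 11 bp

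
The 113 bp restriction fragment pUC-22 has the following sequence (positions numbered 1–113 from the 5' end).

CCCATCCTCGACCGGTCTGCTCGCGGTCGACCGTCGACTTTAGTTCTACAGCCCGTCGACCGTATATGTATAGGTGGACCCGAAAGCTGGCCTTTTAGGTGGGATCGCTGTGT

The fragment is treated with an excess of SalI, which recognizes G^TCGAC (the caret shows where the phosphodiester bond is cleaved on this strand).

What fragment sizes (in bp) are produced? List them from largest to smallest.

58, 26, 22, 7 bp

SalI sites (GTCGAC) start at positions 26, 33, 55.
SalI cuts after the first base of each site, so after positions 26, 33, 55.
Linear molecule, 3 cuts → 4 fragments:
  1–26 → 26 bp
  27–33 → 7 bp
  34–55 → 22 bp
  56–113 → 58 bp
Sorted largest to smallest: 58, 26, 22, 7 bp.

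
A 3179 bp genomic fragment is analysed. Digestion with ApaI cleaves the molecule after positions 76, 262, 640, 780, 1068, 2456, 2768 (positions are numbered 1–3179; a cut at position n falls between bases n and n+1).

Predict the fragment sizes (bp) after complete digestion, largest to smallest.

Linear molecule, 7 cuts → 8 fragments:
  76 − 0 = 76 bp
  262 − 76 = 186 bp
  640 − 262 = 378 bp
  780 − 640 = 140 bp
  1068 − 780 = 288 bp
  2456 − 1068 = 1388 bp
  2768 − 2456 = 312 bp
  3179 − 2768 = 411 bp
Sorted largest to smallest: 1388, 411, 378, 312, 288, 186, 140, 76 bp.

1388, 411, 378, 312, 288, 186, 140, 76 bp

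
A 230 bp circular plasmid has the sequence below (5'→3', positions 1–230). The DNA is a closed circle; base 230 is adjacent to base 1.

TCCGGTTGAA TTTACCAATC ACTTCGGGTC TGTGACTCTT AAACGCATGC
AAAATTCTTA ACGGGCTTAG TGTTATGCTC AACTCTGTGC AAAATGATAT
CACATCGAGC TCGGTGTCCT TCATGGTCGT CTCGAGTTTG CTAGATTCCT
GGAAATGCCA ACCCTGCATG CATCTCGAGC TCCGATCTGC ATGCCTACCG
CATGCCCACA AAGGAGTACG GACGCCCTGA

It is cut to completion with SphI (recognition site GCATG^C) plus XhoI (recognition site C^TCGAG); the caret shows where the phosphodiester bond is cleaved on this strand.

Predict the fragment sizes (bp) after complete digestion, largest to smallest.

SphI sites (GCATGC) start at positions 45, 166, 189, 200.
SphI cuts after base 5 of each site (before the last base), so after positions 49, 170, 193, 204.
XhoI sites (CTCGAG) start at positions 131, 174.
XhoI cuts after the first base of each site, so after positions 131, 174.
Combined cut positions: 49, 131, 170, 174, 193, 204.
Circular molecule, 6 cuts → 6 fragments:
  50–131 → 82 bp
  132–170 → 39 bp
  171–174 → 4 bp
  175–193 → 19 bp
  194–204 → 11 bp
  205–230 then 1–49 → 26 + 49 = 75 bp
Sorted largest to smallest: 82, 75, 39, 19, 11, 4 bp.

82, 75, 39, 19, 11, 4 bp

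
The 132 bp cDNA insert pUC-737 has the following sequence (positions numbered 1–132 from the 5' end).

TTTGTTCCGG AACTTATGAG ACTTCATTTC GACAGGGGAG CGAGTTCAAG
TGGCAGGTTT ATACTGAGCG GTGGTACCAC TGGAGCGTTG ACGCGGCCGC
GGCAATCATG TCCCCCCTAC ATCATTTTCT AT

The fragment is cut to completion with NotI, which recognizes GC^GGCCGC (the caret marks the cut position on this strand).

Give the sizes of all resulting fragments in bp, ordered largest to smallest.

The NotI site (GCGGCCGC) starts at position 93.
NotI cuts after base 2 of each site, so after position 94.
Linear molecule, 1 cut → 2 fragments:
  1–94 → 94 bp
  95–132 → 38 bp
Sorted largest to smallest: 94, 38 bp.

94, 38 bp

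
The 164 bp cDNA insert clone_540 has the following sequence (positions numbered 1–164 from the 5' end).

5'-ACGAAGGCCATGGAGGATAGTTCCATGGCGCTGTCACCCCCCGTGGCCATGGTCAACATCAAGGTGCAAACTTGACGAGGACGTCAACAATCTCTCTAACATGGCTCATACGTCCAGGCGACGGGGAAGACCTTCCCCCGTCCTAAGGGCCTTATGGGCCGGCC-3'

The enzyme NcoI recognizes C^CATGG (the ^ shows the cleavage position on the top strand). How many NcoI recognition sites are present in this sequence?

3

CCATGG occurs starting at positions 8, 23, 47.
NcoI cuts at 3 sites.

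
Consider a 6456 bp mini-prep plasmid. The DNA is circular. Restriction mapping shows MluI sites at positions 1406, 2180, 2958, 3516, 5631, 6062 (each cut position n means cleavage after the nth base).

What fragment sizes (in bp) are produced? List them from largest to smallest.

Circular molecule, 6 cuts → 6 fragments:
  2180 − 1406 = 774 bp
  2958 − 2180 = 778 bp
  3516 − 2958 = 558 bp
  5631 − 3516 = 2115 bp
  6062 − 5631 = 431 bp
  wrap: 6456 − 6062 + 1406 = 1800 bp
Sorted largest to smallest: 2115, 1800, 778, 774, 558, 431 bp.

2115, 1800, 778, 774, 558, 431 bp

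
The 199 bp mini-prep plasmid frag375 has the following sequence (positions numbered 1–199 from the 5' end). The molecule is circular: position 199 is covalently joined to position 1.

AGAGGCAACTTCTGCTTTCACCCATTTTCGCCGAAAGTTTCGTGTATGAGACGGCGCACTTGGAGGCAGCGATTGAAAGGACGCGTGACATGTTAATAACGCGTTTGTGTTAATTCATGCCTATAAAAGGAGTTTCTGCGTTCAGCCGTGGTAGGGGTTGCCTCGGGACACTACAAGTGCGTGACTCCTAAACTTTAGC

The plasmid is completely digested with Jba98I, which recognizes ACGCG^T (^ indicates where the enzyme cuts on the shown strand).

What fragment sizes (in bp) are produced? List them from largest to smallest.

181, 18 bp

Jba98I sites (ACGCGT) start at positions 81, 99.
Jba98I cuts after base 5 of each site (before the last base), so after positions 85, 103.
Circular molecule, 2 cuts → 2 fragments:
  86–103 → 18 bp
  104–199 then 1–85 → 96 + 85 = 181 bp
Sorted largest to smallest: 181, 18 bp.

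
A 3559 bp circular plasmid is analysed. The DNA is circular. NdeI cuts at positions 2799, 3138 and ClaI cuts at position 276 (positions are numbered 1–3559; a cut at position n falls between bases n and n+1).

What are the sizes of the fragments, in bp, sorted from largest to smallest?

Combined cut positions (sorted): 276, 2799, 3138.
Circular molecule, 3 cuts → 3 fragments:
  2799 − 276 = 2523 bp
  3138 − 2799 = 339 bp
  wrap: 3559 − 3138 + 276 = 697 bp
Sorted largest to smallest: 2523, 697, 339 bp.

2523, 697, 339 bp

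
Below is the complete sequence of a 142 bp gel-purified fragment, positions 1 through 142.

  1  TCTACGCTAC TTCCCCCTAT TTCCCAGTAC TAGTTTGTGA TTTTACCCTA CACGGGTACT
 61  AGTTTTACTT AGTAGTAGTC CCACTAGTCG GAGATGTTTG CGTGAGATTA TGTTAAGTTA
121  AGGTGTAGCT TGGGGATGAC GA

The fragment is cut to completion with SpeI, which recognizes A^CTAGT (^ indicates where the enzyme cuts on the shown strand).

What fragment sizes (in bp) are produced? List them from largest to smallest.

59, 29, 29, 25 bp

SpeI sites (ACTAGT) start at positions 29, 58, 83.
SpeI cuts after the first base of each site, so after positions 29, 58, 83.
Linear molecule, 3 cuts → 4 fragments:
  1–29 → 29 bp
  30–58 → 29 bp
  59–83 → 25 bp
  84–142 → 59 bp
Sorted largest to smallest: 59, 29, 29, 25 bp.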